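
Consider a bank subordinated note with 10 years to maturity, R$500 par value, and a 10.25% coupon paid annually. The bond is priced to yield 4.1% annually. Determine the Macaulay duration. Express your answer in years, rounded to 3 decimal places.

Periodic yield y = 0.041. Discount each cash flow and weight by its year:
  t   CF        PV=CF/(1+0.041)^t    t·PV
  1        51.25        49.2315        49.2315
  2        51.25        47.2925        94.5850
  3        51.25        45.4299       136.2897
  4        51.25        43.6406       174.5625
  5        51.25        41.9218       209.6091
  6        51.25        40.2707       241.6244
  7        51.25        38.6847       270.7926
  8        51.25        37.1611       297.2884
  9        51.25        35.6975       321.2771
  10      551.25       368.8428     3,688.4280
  Σ                    748.1731     5,483.6884
Price P = Σ PV = 748.1731.
Macaulay duration = Σ(t·PV) / P = 5,483.6884 / 748.1731 = 7.32944 years.

7.329 years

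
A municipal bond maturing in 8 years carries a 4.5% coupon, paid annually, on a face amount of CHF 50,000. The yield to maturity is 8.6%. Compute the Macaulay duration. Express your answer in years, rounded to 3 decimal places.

Periodic yield y = 0.086. Discount each cash flow and weight by its year:
  t   CF        PV=CF/(1+0.086)^t    t·PV
  1     2,250.00     2,071.8232     2,071.8232
  2     2,250.00     1,907.7562     3,815.5123
  3     2,250.00     1,756.6816     5,270.0447
  4     2,250.00     1,617.5705     6,470.2820
  5     2,250.00     1,489.4756     7,447.3780
  6     2,250.00     1,371.5245     8,229.1469
  7     2,250.00     1,262.9139     8,840.3973
  8    52,250.00    27,005.2183   216,041.7466
  Σ                 38,482.9637   258,186.3310
Price P = Σ PV = 38,482.9637.
Macaulay duration = Σ(t·PV) / P = 258,186.3310 / 38,482.9637 = 6.70911 years.

6.709 years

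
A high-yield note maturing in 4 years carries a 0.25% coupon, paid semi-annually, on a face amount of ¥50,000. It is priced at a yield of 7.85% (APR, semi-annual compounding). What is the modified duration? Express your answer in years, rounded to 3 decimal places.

Periodic yield y = 0.03925. First find Macaulay duration:
  t   CF        PV=CF/(1+0.03925)^t    t·PV
  1        62.50        60.1395        60.1395
  2        62.50        57.8682       115.7364
  3        62.50        55.6827       167.0480
  4        62.50        53.5797       214.3186
  5        62.50        51.5561       257.7804
  6        62.50        49.6089       297.6536
  7        62.50        47.7353       334.1472
  8    50,062.50    36,791.9044   294,335.2351
  Σ                 37,168.0747   295,782.0587
P = 37,168.0747; Macaulay duration = 295,782.0587 / 37,168.0747 = 7.95796 half-year periods = 3.97898 years.
Modified duration = D_Mac / (1 + y) = 3.97898 / 1.03925 = 3.82870 years.

3.829 years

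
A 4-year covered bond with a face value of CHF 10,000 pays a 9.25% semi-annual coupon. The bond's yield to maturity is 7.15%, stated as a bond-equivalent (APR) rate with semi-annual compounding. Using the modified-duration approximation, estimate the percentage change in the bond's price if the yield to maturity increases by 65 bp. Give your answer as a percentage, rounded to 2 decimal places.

-2.17%

Periodic yield y = 0.03575. Modified duration first:
  t   CF        PV=CF/(1+0.03575)^t    t·PV
  1       462.50       446.5363       446.5363
  2       462.50       431.1237       862.2473
  3       462.50       416.2430     1,248.7289
  4       462.50       401.8759     1,607.5036
  5       462.50       388.0047     1,940.0237
  6       462.50       374.6123     2,247.6741
  7       462.50       361.6822     2,531.7754
  8    10,462.50     7,899.4333    63,195.4662
  Σ                 10,719.5114    74,079.9556
P = 10,719.5114; D_Mac = 6.91076 half-year periods = 3.45538 yrs; D_mod = 3.45538/(1+0.03575) = 3.33611 yrs.
ΔP/P ≈ -D_mod · Δy = -3.33611 × (+0.0065) = -0.021685 = -2.1685%.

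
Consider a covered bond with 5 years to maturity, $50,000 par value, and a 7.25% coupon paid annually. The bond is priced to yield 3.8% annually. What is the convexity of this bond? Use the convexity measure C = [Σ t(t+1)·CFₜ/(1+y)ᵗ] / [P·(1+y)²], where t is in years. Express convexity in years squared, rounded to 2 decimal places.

23.53

With y = 0.038:
  t   CF        PV=CF/(1+0.038)^t    t·PV        t(t+1)·PV
  1     3,625.00     3,492.2929     3,492.2929       6,984.5857
  2     3,625.00     3,364.4440     6,728.8880      20,186.6640
  3     3,625.00     3,241.2755     9,723.8266      38,895.3063
  4     3,625.00     3,122.6161    12,490.4645      62,452.3223
  5    53,625.00    44,502.1033   222,510.5166   1,335,063.0994
  Σ                 57,722.7318   254,945.9885   1,463,581.9778
P = 57,722.7318.
Convexity = Σ t(t+1)·PV / [P·(1+y)²] = 1,463,581.9778 / (57,722.7318 × 1.077444) = 23.53290.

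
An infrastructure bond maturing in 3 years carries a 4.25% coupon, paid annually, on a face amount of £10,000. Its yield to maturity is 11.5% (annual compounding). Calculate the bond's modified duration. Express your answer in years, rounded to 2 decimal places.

2.57 years

Periodic yield y = 0.115. First find Macaulay duration:
  t   CF        PV=CF/(1+0.115)^t    t·PV
  1       425.00       381.1659       381.1659
  2       425.00       341.8528       683.7057
  3    10,425.00     7,520.5822    22,561.7465
  Σ                  8,243.6009    23,626.6182
P = 8,243.6009; Macaulay duration = 23,626.6182 / 8,243.6009 = 2.86606 years.
Modified duration = D_Mac / (1 + y) = 2.86606 / 1.115 = 2.57045 years.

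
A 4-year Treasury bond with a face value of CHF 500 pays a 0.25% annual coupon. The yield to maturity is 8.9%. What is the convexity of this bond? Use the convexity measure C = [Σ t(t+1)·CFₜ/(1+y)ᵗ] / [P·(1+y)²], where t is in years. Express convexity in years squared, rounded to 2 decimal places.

With y = 0.089:
  t   CF        PV=CF/(1+0.089)^t    t·PV        t(t+1)·PV
  1         1.25         1.1478         1.1478           2.2957
  2         1.25         1.0540         2.1081           6.3242
  3         1.25         0.9679         2.9037          11.6147
  4       501.25       356.4042     1,425.6170       7,128.0849
  Σ                    359.5740     1,431.7766       7,148.3194
P = 359.5740.
Convexity = Σ t(t+1)·PV / [P·(1+y)²] = 7,148.3194 / (359.5740 × 1.185921) = 16.76331.

16.76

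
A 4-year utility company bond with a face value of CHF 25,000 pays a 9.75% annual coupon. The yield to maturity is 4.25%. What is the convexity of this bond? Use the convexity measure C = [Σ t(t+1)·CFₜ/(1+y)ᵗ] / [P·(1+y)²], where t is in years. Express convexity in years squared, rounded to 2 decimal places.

15.62

With y = 0.0425:
  t   CF        PV=CF/(1+0.0425)^t    t·PV        t(t+1)·PV
  1     2,437.50     2,338.1295     2,338.1295       4,676.2590
  2     2,437.50     2,242.8101     4,485.6201      13,456.8604
  3     2,437.50     2,151.3766     6,454.1297      25,816.5188
  4    27,437.50    23,229.5225    92,918.0901     464,590.4504
  Σ                 29,961.8386   106,195.9694     508,540.0886
P = 29,961.8386.
Convexity = Σ t(t+1)·PV / [P·(1+y)²] = 508,540.0886 / (29,961.8386 × 1.086806) = 15.61725.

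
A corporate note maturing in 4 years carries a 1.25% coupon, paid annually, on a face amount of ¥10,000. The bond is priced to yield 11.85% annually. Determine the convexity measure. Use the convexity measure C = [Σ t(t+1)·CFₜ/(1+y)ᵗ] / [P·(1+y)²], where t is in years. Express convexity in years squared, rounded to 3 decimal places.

15.500

With y = 0.1185:
  t   CF        PV=CF/(1+0.1185)^t    t·PV        t(t+1)·PV
  1       125.00       111.7568       111.7568         223.5136
  2       125.00        99.9167       199.8334         599.5001
  3       125.00        89.3310       267.9929       1,071.9716
  4    10,125.00     6,469.2075    25,876.8298     129,384.1490
  Σ                  6,770.2119    26,456.4129     131,279.1344
P = 6,770.2119.
Convexity = Σ t(t+1)·PV / [P·(1+y)²] = 131,279.1344 / (6,770.2119 × 1.251042) = 15.49963.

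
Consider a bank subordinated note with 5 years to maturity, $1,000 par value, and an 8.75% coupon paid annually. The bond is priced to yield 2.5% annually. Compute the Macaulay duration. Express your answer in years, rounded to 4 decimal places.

4.3544 years

Periodic yield y = 0.025. Discount each cash flow and weight by its year:
  t   CF        PV=CF/(1+0.025)^t    t·PV
  1        87.50        85.3659        85.3659
  2        87.50        83.2838       166.5675
  3        87.50        81.2524       243.7573
  4        87.50        79.2707       317.0827
  5     1,087.50       961.1915     4,805.9577
  Σ                  1,290.3643     5,618.7311
Price P = Σ PV = 1,290.3643.
Macaulay duration = Σ(t·PV) / P = 5,618.7311 / 1,290.3643 = 4.35438 years.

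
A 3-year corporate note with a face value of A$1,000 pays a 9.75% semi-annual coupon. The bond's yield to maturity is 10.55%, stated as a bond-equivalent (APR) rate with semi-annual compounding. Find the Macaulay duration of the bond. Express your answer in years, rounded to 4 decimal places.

Periodic yield y = 0.05275. Discount each cash flow and weight by its period:
  t   CF        PV=CF/(1+0.05275)^t    t·PV
  1        48.75        46.3073        46.3073
  2        48.75        43.9870        87.9740
  3        48.75        41.7829       125.3488
  4        48.75        39.6893       158.7573
  5        48.75        37.7006       188.5030
  6     1,048.75       770.4074     4,622.4447
  Σ                    979.8746     5,229.3350
Price P = Σ PV = 979.8746.
Macaulay duration = Σ(t·PV) / P = 5,229.3350 / 979.8746 = 5.33674 half-year periods.
In years: 5.33674 / 2 = 2.66837 years.

2.6684 years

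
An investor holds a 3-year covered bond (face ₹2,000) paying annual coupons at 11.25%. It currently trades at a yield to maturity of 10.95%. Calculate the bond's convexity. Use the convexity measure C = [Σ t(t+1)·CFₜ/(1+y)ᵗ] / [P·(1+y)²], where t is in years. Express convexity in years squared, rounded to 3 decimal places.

8.488

With y = 0.1095:
  t   CF        PV=CF/(1+0.1095)^t    t·PV        t(t+1)·PV
  1       225.00       202.7941       202.7941         405.5881
  2       225.00       182.7797       365.5594       1,096.6781
  3     2,225.00     1,629.1013     4,887.3040      19,549.2158
  Σ                  2,014.6750     5,455.6574      21,051.4820
P = 2,014.6750.
Convexity = Σ t(t+1)·PV / [P·(1+y)²] = 21,051.4820 / (2,014.6750 × 1.230990) = 8.48835.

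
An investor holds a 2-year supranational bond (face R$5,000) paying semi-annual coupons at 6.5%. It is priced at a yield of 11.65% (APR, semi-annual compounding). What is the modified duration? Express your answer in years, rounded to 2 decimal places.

Periodic yield y = 0.05825. First find Macaulay duration:
  t   CF        PV=CF/(1+0.05825)^t    t·PV
  1       162.50       153.5554       153.5554
  2       162.50       145.1031       290.2063
  3       162.50       137.1161       411.3484
  4     5,162.50     4,116.2994    16,465.1976
  Σ                  4,552.0741    17,320.3077
P = 4,552.0741; Macaulay duration = 17,320.3077 / 4,552.0741 = 3.80493 half-year periods = 1.90246 years.
Modified duration = D_Mac / (1 + y) = 1.90246 / 1.05825 = 1.79774 years.

1.80 years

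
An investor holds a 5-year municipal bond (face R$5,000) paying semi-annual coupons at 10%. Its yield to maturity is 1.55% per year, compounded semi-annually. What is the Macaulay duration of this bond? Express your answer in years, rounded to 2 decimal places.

4.22 years

Periodic yield y = 0.00775. Discount each cash flow and weight by its period:
  t   CF        PV=CF/(1+0.00775)^t    t·PV
  1       250.00       248.0774       248.0774
  2       250.00       246.1696       492.3392
  3       250.00       244.2764       732.8293
  4       250.00       242.3979       969.5914
  5       250.00       240.5337     1,202.6686
  6       250.00       238.6839     1,432.1035
  7       250.00       236.8483     1,657.9384
  8       250.00       235.0269     1,880.2151
  9       250.00       233.2194     2,098.9750
  10    5,250.00     4,859.9437    48,599.4367
  Σ                  7,025.1773    59,314.1747
Price P = Σ PV = 7,025.1773.
Macaulay duration = Σ(t·PV) / P = 59,314.1747 / 7,025.1773 = 8.44309 half-year periods.
In years: 8.44309 / 2 = 4.22154 years.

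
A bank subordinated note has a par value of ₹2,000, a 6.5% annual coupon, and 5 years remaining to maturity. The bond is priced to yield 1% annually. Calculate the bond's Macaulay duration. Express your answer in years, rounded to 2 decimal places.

Periodic yield y = 0.01. Discount each cash flow and weight by its year:
  t   CF        PV=CF/(1+0.01)^t    t·PV
  1       130.00       128.7129       128.7129
  2       130.00       127.4385       254.8770
  3       130.00       126.1767       378.5302
  4       130.00       124.9274       499.7098
  5     2,130.00     2,026.6219    10,133.1096
  Σ                  2,533.8774    11,394.9394
Price P = Σ PV = 2,533.8774.
Macaulay duration = Σ(t·PV) / P = 11,394.9394 / 2,533.8774 = 4.49704 years.

4.50 years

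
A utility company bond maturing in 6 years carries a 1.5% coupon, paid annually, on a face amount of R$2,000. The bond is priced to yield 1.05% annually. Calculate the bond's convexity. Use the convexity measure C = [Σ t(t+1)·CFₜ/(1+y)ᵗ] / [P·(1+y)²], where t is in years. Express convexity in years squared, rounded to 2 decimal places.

39.18

With y = 0.0105:
  t   CF        PV=CF/(1+0.0105)^t    t·PV        t(t+1)·PV
  1        30.00        29.6883        29.6883          59.3765
  2        30.00        29.3798        58.7596         176.2787
  3        30.00        29.0745        87.2235         348.8940
  4        30.00        28.7724       115.0896         575.4479
  5        30.00        28.4734       142.3671         854.2027
  6     2,030.00     1,906.6814    11,440.0884      80,080.6190
  Σ                  2,052.0698    11,873.2165      82,094.8188
P = 2,052.0698.
Convexity = Σ t(t+1)·PV / [P·(1+y)²] = 82,094.8188 / (2,052.0698 × 1.021110) = 39.17879.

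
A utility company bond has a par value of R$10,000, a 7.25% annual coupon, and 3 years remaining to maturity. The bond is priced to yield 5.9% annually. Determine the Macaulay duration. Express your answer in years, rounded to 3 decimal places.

2.805 years

Periodic yield y = 0.059. Discount each cash flow and weight by its year:
  t   CF        PV=CF/(1+0.059)^t    t·PV
  1       725.00       684.6081       684.6081
  2       725.00       646.4666     1,292.9332
  3    10,725.00     9,030.4506    27,091.3518
  Σ                 10,361.5253    29,068.8931
Price P = Σ PV = 10,361.5253.
Macaulay duration = Σ(t·PV) / P = 29,068.8931 / 10,361.5253 = 2.80546 years.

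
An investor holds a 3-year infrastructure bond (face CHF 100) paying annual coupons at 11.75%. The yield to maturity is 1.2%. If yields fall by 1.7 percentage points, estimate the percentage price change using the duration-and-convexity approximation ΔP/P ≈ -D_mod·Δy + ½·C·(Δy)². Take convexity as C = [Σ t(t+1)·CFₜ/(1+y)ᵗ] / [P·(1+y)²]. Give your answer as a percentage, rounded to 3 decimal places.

+4.744%

With y = 0.012:
  t   CF        PV=CF/(1+0.012)^t    t·PV        t(t+1)·PV
  1        11.75        11.6107        11.6107          23.2213
  2        11.75        11.4730        22.9460          68.8380
  3       111.75       107.8217       323.4650       1,293.8599
  Σ                    130.9053       358.0216       1,385.9192
P = 130.9053; D_Mac = 2.73497 yrs; D_mod = 2.70254 yrs; C = 10.33760.
Duration effect: -2.70254 × (-0.017) = +0.045943
Convexity effect: 0.5 × 10.33760 × (-0.017)² = +0.0014938
ΔP/P ≈ +0.045943 + 0.0014938 = +0.047437 = +4.7437%.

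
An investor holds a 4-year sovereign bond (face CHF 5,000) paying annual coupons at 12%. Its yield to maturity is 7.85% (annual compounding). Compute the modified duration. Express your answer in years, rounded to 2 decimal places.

Periodic yield y = 0.0785. First find Macaulay duration:
  t   CF        PV=CF/(1+0.0785)^t    t·PV
  1       600.00       556.3282       556.3282
  2       600.00       515.8352     1,031.6703
  3       600.00       478.2895     1,434.8684
  4     5,600.00     4,139.1144    16,556.4576
  Σ                  5,689.5673    19,579.3245
P = 5,689.5673; Macaulay duration = 19,579.3245 / 5,689.5673 = 3.44127 years.
Modified duration = D_Mac / (1 + y) = 3.44127 / 1.0785 = 3.19079 years.

3.19 years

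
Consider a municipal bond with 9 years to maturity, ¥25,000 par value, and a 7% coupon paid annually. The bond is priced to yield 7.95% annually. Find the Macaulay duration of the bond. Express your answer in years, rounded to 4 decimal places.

6.9007 years

Periodic yield y = 0.0795. Discount each cash flow and weight by its year:
  t   CF        PV=CF/(1+0.0795)^t    t·PV
  1     1,750.00     1,621.1209     1,621.1209
  2     1,750.00     1,501.7331     3,003.4662
  3     1,750.00     1,391.1377     4,173.4130
  4     1,750.00     1,288.6870     5,154.7482
  5     1,750.00     1,193.7814     5,968.9071
  6     1,750.00     1,105.8651     6,635.1908
  7     1,750.00     1,024.4235     7,170.9643
  8     1,750.00       948.9796     7,591.8368
  9    26,750.00    13,437.5461   120,937.9147
  Σ                 23,513.2744   162,257.5620
Price P = Σ PV = 23,513.2744.
Macaulay duration = Σ(t·PV) / P = 162,257.5620 / 23,513.2744 = 6.90068 years.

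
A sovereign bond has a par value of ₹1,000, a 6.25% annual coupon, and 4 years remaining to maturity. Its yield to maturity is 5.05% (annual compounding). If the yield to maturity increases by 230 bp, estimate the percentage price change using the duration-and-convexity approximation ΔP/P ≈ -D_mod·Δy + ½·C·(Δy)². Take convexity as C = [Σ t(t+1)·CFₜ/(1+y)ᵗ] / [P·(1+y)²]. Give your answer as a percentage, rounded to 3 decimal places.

With y = 0.0505:
  t   CF        PV=CF/(1+0.0505)^t    t·PV        t(t+1)·PV
  1        62.50        59.4955        59.4955         118.9910
  2        62.50        56.6354       113.2708         339.8123
  3        62.50        53.9128       161.7384         646.9535
  4     1,062.50       872.4584     3,489.8335      17,449.1673
  Σ                  1,042.5020     3,824.3381      18,554.9242
P = 1,042.5020; D_Mac = 3.66842 yrs; D_mod = 3.49207 yrs; C = 16.12836.
Duration effect: -3.49207 × (+0.023) = -0.080318
Convexity effect: 0.5 × 16.12836 × (0.023)² = +0.0042660
ΔP/P ≈ -0.080318 + 0.0042660 = -0.076052 = -7.6052%.

-7.605%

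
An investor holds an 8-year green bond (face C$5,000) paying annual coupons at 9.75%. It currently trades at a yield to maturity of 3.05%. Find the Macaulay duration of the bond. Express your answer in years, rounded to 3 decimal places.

6.300 years

Periodic yield y = 0.0305. Discount each cash flow and weight by its year:
  t   CF        PV=CF/(1+0.0305)^t    t·PV
  1       487.50       473.0713       473.0713
  2       487.50       459.0697       918.1394
  3       487.50       445.4825     1,336.4474
  4       487.50       432.2974     1,729.1896
  5       487.50       419.5026     2,097.5129
  6       487.50       407.0864     2,442.5187
  7       487.50       395.0378     2,765.2646
  8     5,487.50     4,315.0970    34,520.7761
  Σ                  7,346.6448    46,282.9201
Price P = Σ PV = 7,346.6448.
Macaulay duration = Σ(t·PV) / P = 46,282.9201 / 7,346.6448 = 6.29987 years.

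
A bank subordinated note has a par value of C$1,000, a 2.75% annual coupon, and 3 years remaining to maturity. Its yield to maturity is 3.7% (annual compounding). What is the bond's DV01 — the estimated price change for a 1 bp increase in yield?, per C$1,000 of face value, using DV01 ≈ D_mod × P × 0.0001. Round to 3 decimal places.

C$0.274

Periodic yield y = 0.037.
  t   CF        PV=CF/(1+0.037)^t    t·PV
  1        27.50        26.5188        26.5188
  2        27.50        25.5726        51.1452
  3     1,027.50       921.3944     2,764.1832
  Σ                    973.4858     2,841.8472
P = 973.4858; D_Mac = 2.91925 yrs; D_mod = 2.81509 yrs.
DV01 ≈ 2.81509 × 973.4858 × 0.0001 = 0.274045.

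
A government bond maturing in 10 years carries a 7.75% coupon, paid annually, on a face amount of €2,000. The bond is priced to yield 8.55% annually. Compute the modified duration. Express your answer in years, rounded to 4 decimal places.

Periodic yield y = 0.0855. First find Macaulay duration:
  t   CF        PV=CF/(1+0.0855)^t    t·PV
  1       155.00       142.7913       142.7913
  2       155.00       131.5443       263.0886
  3       155.00       121.1831       363.5494
  4       155.00       111.6381       446.5523
  5       155.00       102.8449       514.2243
  6       155.00        94.7442       568.4653
  7       155.00        87.2816       610.9715
  8       155.00        80.4069       643.2548
  9       155.00        74.0736       666.6621
  10    2,155.00       948.7439     9,487.4390
  Σ                  1,895.2519    13,706.9987
P = 1,895.2519; Macaulay duration = 13,706.9987 / 1,895.2519 = 7.23228 years.
Modified duration = D_Mac / (1 + y) = 7.23228 / 1.0855 = 6.66263 years.

6.6626 years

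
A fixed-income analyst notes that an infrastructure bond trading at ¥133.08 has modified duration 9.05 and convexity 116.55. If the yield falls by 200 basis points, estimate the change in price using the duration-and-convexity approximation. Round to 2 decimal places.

+¥27.19

Duration effect: -D_mod·Δy = -9.05 × (-0.02) = +0.181000
Convexity effect: ½·C·(Δy)² = 0.5 × 116.55 × (-0.02)² = +0.0233100
ΔP/P ≈ +0.181000 + 0.0233100 = +0.204310
ΔP ≈ 133.08 × (+0.204310) = +27.1895748.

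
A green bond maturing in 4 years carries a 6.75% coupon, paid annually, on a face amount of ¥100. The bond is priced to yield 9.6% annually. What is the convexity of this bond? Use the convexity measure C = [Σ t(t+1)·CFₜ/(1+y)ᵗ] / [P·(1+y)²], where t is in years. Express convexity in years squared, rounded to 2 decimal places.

With y = 0.096:
  t   CF        PV=CF/(1+0.096)^t    t·PV        t(t+1)·PV
  1         6.75         6.1588         6.1588          12.3175
  2         6.75         5.6193        11.2386          33.7158
  3         6.75         5.1271        15.3813          61.5252
  4       106.75        73.9819       295.9277       1,479.6386
  Σ                     90.8871       328.7064       1,587.1972
P = 90.8871.
Convexity = Σ t(t+1)·PV / [P·(1+y)²] = 1,587.1972 / (90.8871 × 1.201216) = 14.53810.

14.54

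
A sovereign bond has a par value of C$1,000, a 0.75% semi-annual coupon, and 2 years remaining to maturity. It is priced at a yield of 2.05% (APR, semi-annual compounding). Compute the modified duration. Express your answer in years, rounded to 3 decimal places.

Periodic yield y = 0.01025. First find Macaulay duration:
  t   CF        PV=CF/(1+0.01025)^t    t·PV
  1         3.75         3.7120         3.7120
  2         3.75         3.6743         7.3486
  3         3.75         3.6370        10.9110
  4     1,003.75       963.6296     3,854.5183
  Σ                    974.6528     3,876.4899
P = 974.6528; Macaulay duration = 3,876.4899 / 974.6528 = 3.97730 half-year periods = 1.98865 years.
Modified duration = D_Mac / (1 + y) = 1.98865 / 1.01025 = 1.96847 years.

1.968 years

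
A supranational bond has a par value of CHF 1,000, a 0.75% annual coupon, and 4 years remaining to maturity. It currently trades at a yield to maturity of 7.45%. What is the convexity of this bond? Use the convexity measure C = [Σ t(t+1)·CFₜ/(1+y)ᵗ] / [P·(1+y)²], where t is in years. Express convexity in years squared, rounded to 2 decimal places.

With y = 0.0745:
  t   CF        PV=CF/(1+0.0745)^t    t·PV        t(t+1)·PV
  1         7.50         6.9800         6.9800          13.9600
  2         7.50         6.4960        12.9921          38.9762
  3         7.50         6.0456        18.1369          72.5476
  4     1,007.50       755.8217     3,023.2869      15,116.4347
  Σ                    775.3434     3,061.3959      15,241.9185
P = 775.3434.
Convexity = Σ t(t+1)·PV / [P·(1+y)²] = 15,241.9185 / (775.3434 × 1.154550) = 17.02679.

17.03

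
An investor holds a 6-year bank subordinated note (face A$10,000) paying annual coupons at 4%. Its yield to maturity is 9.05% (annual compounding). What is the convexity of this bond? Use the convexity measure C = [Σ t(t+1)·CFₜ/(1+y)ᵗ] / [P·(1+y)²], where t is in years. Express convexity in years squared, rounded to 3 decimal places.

With y = 0.0905:
  t   CF        PV=CF/(1+0.0905)^t    t·PV        t(t+1)·PV
  1       400.00       366.8042       366.8042         733.6084
  2       400.00       336.3633       672.7267       2,018.1800
  3       400.00       308.4487       925.3462       3,701.3847
  4       400.00       282.8507     1,131.4029       5,657.0147
  5       400.00       259.3771     1,296.8855       7,781.3132
  6    10,400.00     6,184.1401    37,104.8406     259,733.8842
  Σ                  7,737.9842    41,498.0061     279,625.3853
P = 7,737.9842.
Convexity = Σ t(t+1)·PV / [P·(1+y)²] = 279,625.3853 / (7,737.9842 × 1.189190) = 30.38767.

30.388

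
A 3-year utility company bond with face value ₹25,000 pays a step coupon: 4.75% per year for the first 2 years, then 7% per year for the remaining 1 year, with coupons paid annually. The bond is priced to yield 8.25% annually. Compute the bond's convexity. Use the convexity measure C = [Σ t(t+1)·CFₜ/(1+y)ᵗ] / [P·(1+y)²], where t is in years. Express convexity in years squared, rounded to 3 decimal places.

9.613

With y = 0.0825:
  t   CF        PV=CF/(1+0.0825)^t    t·PV        t(t+1)·PV
  1     1,187.50     1,096.9977     1,096.9977       2,193.9954
  2     1,187.50     1,013.3928     2,026.7856       6,080.3567
  3    26,750.00    21,088.2272    63,264.6815     253,058.7260
  Σ                 23,198.6176    66,388.4648     261,333.0781
P = 23,198.6176.
Convexity = Σ t(t+1)·PV / [P·(1+y)²] = 261,333.0781 / (23,198.6176 × 1.171806) = 9.61339.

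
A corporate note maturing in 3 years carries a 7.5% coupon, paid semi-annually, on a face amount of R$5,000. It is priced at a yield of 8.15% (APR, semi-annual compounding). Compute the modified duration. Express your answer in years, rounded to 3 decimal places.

Periodic yield y = 0.04075. First find Macaulay duration:
  t   CF        PV=CF/(1+0.04075)^t    t·PV
  1       187.50       180.1585       180.1585
  2       187.50       173.1045       346.2091
  3       187.50       166.3267       498.9801
  4       187.50       159.8143       639.2571
  5       187.50       153.5568       767.7842
  6     5,187.50     4,082.0620    24,492.3718
  Σ                  4,915.0229    26,924.7609
P = 4,915.0229; Macaulay duration = 26,924.7609 / 4,915.0229 = 5.47805 half-year periods = 2.73903 years.
Modified duration = D_Mac / (1 + y) = 2.73903 / 1.04075 = 2.63178 years.

2.632 years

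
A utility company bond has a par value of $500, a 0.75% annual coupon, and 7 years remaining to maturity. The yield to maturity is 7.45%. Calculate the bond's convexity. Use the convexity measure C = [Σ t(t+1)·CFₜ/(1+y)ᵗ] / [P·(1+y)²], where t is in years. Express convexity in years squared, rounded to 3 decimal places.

46.656

With y = 0.0745:
  t   CF        PV=CF/(1+0.0745)^t    t·PV        t(t+1)·PV
  1         3.75         3.4900         3.4900           6.9800
  2         3.75         3.2480         6.4960          19.4881
  3         3.75         3.0228         9.0685          36.2738
  4         3.75         2.8132        11.2529          56.2646
  5         3.75         2.6182        13.0909          78.5453
  6         3.75         2.4366        14.6199         102.3392
  7       503.75       304.6282     2,132.3975      17,059.1798
  Σ                    322.2571     2,190.4157      17,359.0709
P = 322.2571.
Convexity = Σ t(t+1)·PV / [P·(1+y)²] = 17,359.0709 / (322.2571 × 1.154550) = 46.65639.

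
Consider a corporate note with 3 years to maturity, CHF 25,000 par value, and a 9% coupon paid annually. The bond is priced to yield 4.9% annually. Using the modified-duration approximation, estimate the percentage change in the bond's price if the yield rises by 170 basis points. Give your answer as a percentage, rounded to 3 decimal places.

Periodic yield y = 0.049. Modified duration first:
  t   CF        PV=CF/(1+0.049)^t    t·PV
  1     2,250.00     2,144.8999     2,144.8999
  2     2,250.00     2,044.7092     4,089.4183
  3    27,250.00    23,606.9588    70,820.8764
  Σ                 27,796.5679    77,055.1946
P = 27,796.5679; D_Mac = 2.77211 yrs; D_mod = 2.77211/(1+0.049) = 2.64262 yrs.
ΔP/P ≈ -D_mod · Δy = -2.64262 × (+0.017) = -0.044925 = -4.4925%.

-4.492%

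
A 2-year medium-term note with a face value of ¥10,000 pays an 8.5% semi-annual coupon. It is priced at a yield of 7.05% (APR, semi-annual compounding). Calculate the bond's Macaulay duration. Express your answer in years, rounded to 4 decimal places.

1.8827 years

Periodic yield y = 0.03525. Discount each cash flow and weight by its period:
  t   CF        PV=CF/(1+0.03525)^t    t·PV
  1       425.00       410.5289       410.5289
  2       425.00       396.5505       793.1009
  3       425.00       383.0480     1,149.1440
  4    10,425.00     9,076.0130    36,304.0518
  Σ                 10,266.1403    38,656.8256
Price P = Σ PV = 10,266.1403.
Macaulay duration = Σ(t·PV) / P = 38,656.8256 / 10,266.1403 = 3.76547 half-year periods.
In years: 3.76547 / 2 = 1.88273 years.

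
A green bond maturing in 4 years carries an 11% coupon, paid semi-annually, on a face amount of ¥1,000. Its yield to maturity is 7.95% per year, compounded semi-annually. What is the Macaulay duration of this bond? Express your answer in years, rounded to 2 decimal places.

3.38 years

Periodic yield y = 0.03975. Discount each cash flow and weight by its period:
  t   CF        PV=CF/(1+0.03975)^t    t·PV
  1        55.00        52.8973        52.8973
  2        55.00        50.8750       101.7501
  3        55.00        48.9301       146.7902
  4        55.00        47.0595       188.2379
  5        55.00        45.2604       226.3018
  6        55.00        43.5300       261.1803
  7        55.00        41.8659       293.0611
  8     1,055.00       772.3622     6,178.8978
  Σ                  1,102.7804     7,449.1166
Price P = Σ PV = 1,102.7804.
Macaulay duration = Σ(t·PV) / P = 7,449.1166 / 1,102.7804 = 6.75485 half-year periods.
In years: 6.75485 / 2 = 3.37743 years.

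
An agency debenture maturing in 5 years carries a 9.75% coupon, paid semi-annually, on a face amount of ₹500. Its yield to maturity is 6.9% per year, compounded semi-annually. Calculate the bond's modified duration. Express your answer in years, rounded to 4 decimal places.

Periodic yield y = 0.0345. First find Macaulay duration:
  t   CF        PV=CF/(1+0.0345)^t    t·PV
  1       24.375        23.5621        23.5621
  2       24.375        22.7763        45.5526
  3       24.375        22.0167        66.0502
  4       24.375        21.2825        85.1300
  5       24.375        20.5727       102.8637
  6       24.375        19.8867       119.3199
  7       24.375        19.2234       134.5641
  8       24.375        18.5824       148.6588
  9       24.375        17.9626       161.6638
  10     524.375       373.5399     3,735.3993
  Σ                    559.4054     4,622.7645
P = 559.4054; Macaulay duration = 4,622.7645 / 559.4054 = 8.26371 half-year periods = 4.13186 years.
Modified duration = D_Mac / (1 + y) = 4.13186 / 1.0345 = 3.99406 years.

3.9941 years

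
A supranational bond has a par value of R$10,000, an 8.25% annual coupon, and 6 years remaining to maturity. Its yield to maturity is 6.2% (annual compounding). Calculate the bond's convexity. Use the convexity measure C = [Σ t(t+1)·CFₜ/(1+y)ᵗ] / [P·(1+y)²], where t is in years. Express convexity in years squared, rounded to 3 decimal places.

With y = 0.062:
  t   CF        PV=CF/(1+0.062)^t    t·PV        t(t+1)·PV
  1       825.00       776.8362       776.8362       1,553.6723
  2       825.00       731.4841     1,462.9683       4,388.9048
  3       825.00       688.7798     2,066.3394       8,265.3575
  4       825.00       648.5685     2,594.2742      12,971.3709
  5       825.00       610.7048     3,053.5242      18,321.1453
  6    10,825.00     7,545.3746    45,272.2475     316,905.7323
  Σ                 11,001.7481    55,226.1897     362,406.1832
P = 11,001.7481.
Convexity = Σ t(t+1)·PV / [P·(1+y)²] = 362,406.1832 / (11,001.7481 × 1.127844) = 29.20686.

29.207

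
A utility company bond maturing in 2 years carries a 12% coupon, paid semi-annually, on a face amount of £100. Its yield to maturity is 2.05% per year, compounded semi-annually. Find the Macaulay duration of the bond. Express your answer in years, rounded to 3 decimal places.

1.852 years

Periodic yield y = 0.01025. Discount each cash flow and weight by its period:
  t   CF        PV=CF/(1+0.01025)^t    t·PV
  1         6.00         5.9391         5.9391
  2         6.00         5.8789        11.7577
  3         6.00         5.8192        17.4577
  4       106.00       101.7631       407.0525
  Σ                    119.4003       442.2070
Price P = Σ PV = 119.4003.
Macaulay duration = Σ(t·PV) / P = 442.2070 / 119.4003 = 3.70357 half-year periods.
In years: 3.70357 / 2 = 1.85178 years.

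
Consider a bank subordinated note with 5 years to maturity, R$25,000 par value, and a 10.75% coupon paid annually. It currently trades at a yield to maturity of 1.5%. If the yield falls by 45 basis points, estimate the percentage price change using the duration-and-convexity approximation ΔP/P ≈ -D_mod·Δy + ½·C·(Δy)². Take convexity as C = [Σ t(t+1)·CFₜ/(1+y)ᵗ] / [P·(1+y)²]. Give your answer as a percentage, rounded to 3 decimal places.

With y = 0.015:
  t   CF        PV=CF/(1+0.015)^t    t·PV        t(t+1)·PV
  1     2,687.50     2,647.7833     2,647.7833       5,295.5665
  2     2,687.50     2,608.6534     5,217.3069      15,651.9207
  3     2,687.50     2,570.1019     7,710.3058      30,841.2230
  4     2,687.50     2,532.1201    10,128.4805      50,642.4024
  5    27,687.50    25,701.2078   128,506.0388     771,036.2328
  Σ                 36,059.8665   154,209.9152     873,467.3454
P = 36,059.8665; D_Mac = 4.27650 yrs; D_mod = 4.21330 yrs; C = 23.51205.
Duration effect: -4.21330 × (-0.0045) = +0.018960
Convexity effect: 0.5 × 23.51205 × (-0.0045)² = +0.0002381
ΔP/P ≈ +0.018960 + 0.0002381 = +0.019198 = +1.9198%.

+1.920%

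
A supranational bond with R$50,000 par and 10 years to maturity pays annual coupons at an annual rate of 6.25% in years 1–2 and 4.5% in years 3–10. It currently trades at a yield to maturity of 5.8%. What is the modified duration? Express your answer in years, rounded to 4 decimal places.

Periodic yield y = 0.058. First find Macaulay duration:
  t   CF        PV=CF/(1+0.058)^t    t·PV
  1     3,125.00     2,953.6862     2,953.6862
  2     3,125.00     2,791.7639     5,583.5278
  3     2,250.00     1,899.8771     5,699.6314
  4     2,250.00     1,795.7251     7,182.9003
  5     2,250.00     1,697.2827     8,486.4134
  6     2,250.00     1,604.2369     9,625.4216
  7     2,250.00     1,516.2920    10,614.0440
  8     2,250.00     1,433.1682    11,465.3460
  9     2,250.00     1,354.6014    12,191.4123
  10   52,250.00    29,732.3761   297,323.7610
  Σ                 46,779.0096   371,126.1440
P = 46,779.0096; Macaulay duration = 371,126.1440 / 46,779.0096 = 7.93360 years.
Modified duration = D_Mac / (1 + y) = 7.93360 / 1.058 = 7.49868 years.

7.4987 years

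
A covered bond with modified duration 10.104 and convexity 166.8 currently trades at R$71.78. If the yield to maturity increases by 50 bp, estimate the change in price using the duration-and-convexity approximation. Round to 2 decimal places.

Duration effect: -D_mod·Δy = -10.104 × (+0.005) = -0.050520
Convexity effect: ½·C·(Δy)² = 0.5 × 166.8 × (0.005)² = +0.0020850
ΔP/P ≈ -0.050520 + 0.0020850 = -0.048435
ΔP ≈ 71.78 × (-0.048435) = -3.4766643.

-R$3.48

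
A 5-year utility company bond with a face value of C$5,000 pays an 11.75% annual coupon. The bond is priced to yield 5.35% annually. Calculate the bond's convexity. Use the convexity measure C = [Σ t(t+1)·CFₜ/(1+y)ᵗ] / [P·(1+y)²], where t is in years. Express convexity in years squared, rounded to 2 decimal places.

With y = 0.0535:
  t   CF        PV=CF/(1+0.0535)^t    t·PV        t(t+1)·PV
  1       587.50       557.6649       557.6649       1,115.3299
  2       587.50       529.3450     1,058.6899       3,176.0698
  3       587.50       502.4632     1,507.3896       6,029.5583
  4       587.50       476.9465     1,907.7862       9,538.9310
  5     5,587.50     4,305.7106    21,528.5530     129,171.3181
  Σ                  6,372.1302    26,560.0836     149,031.2070
P = 6,372.1302.
Convexity = Σ t(t+1)·PV / [P·(1+y)²] = 149,031.2070 / (6,372.1302 × 1.109862) = 21.07286.

21.07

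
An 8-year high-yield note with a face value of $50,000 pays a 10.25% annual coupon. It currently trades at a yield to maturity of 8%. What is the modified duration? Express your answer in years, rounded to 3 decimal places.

Periodic yield y = 0.08. First find Macaulay duration:
  t   CF        PV=CF/(1+0.08)^t    t·PV
  1     5,125.00     4,745.3704     4,745.3704
  2     5,125.00     4,393.8615     8,787.7229
  3     5,125.00     4,068.3902    12,205.1707
  4     5,125.00     3,767.0280    15,068.1120
  5     5,125.00     3,487.9889    17,439.9444
  6     5,125.00     3,229.6193    19,377.7160
  7     5,125.00     2,990.3883    20,932.7179
  8    55,125.00    29,782.3223   238,258.5781
  Σ                 56,464.9688   336,815.3324
P = 56,464.9688; Macaulay duration = 336,815.3324 / 56,464.9688 = 5.96503 years.
Modified duration = D_Mac / (1 + y) = 5.96503 / 1.08 = 5.52318 years.

5.523 years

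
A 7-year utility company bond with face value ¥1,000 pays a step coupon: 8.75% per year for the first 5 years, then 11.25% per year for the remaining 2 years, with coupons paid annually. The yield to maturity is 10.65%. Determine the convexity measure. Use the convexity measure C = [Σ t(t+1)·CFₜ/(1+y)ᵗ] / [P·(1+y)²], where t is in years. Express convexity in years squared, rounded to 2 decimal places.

32.63

With y = 0.1065:
  t   CF        PV=CF/(1+0.1065)^t    t·PV        t(t+1)·PV
  1        87.50        79.0782        79.0782         158.1563
  2        87.50        71.4669       142.9339         428.8017
  3        87.50        64.5883       193.7649         775.0595
  4        87.50        58.3717       233.4868       1,167.4341
  5        87.50        52.7535       263.7673       1,582.6038
  6       112.50        61.2977       367.7861       2,574.5024
  7     1,112.50       547.8228     3,834.7595      30,678.0760
  Σ                    935.3790     5,115.5766      37,364.6339
P = 935.3790.
Convexity = Σ t(t+1)·PV / [P·(1+y)²] = 37,364.6339 / (935.3790 × 1.224342) = 32.62648.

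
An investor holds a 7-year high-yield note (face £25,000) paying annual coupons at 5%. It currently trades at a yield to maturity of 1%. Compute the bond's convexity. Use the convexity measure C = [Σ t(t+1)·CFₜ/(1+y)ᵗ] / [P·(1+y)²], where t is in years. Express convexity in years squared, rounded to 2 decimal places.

With y = 0.01:
  t   CF        PV=CF/(1+0.01)^t    t·PV        t(t+1)·PV
  1     1,250.00     1,237.6238     1,237.6238       2,475.2475
  2     1,250.00     1,225.3701     2,450.7401       7,352.2204
  3     1,250.00     1,213.2377     3,639.7131      14,558.8522
  4     1,250.00     1,201.2254     4,804.9017      24,024.5086
  5     1,250.00     1,189.3321     5,946.6605      35,679.9633
  6     1,250.00     1,177.5565     7,065.3393      49,457.3749
  7    26,250.00    24,483.8489   171,386.9426   1,371,095.5404
  Σ                 31,728.1945   196,531.9210   1,504,643.7073
P = 31,728.1945.
Convexity = Σ t(t+1)·PV / [P·(1+y)²] = 1,504,643.7073 / (31,728.1945 × 1.020100) = 46.48850.

46.49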